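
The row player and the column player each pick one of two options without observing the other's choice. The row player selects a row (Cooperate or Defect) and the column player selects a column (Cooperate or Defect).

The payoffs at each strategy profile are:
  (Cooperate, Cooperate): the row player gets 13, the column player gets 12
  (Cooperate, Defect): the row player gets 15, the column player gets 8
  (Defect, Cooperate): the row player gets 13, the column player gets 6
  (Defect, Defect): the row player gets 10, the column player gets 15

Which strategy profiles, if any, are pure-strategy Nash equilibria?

(Cooperate, Cooperate): the row player gets 13 ≥ 13 from Defect, and the column player gets 12 ≥ 8 from Defect — Nash equilibrium.
(Cooperate, Defect): the column player prefers Cooperate (12 > 8) — not an equilibrium.
(Defect, Cooperate): the column player prefers Defect (15 > 6) — not an equilibrium.
(Defect, Defect): the row player prefers Cooperate (15 > 10) — not an equilibrium.

(Cooperate, Cooperate)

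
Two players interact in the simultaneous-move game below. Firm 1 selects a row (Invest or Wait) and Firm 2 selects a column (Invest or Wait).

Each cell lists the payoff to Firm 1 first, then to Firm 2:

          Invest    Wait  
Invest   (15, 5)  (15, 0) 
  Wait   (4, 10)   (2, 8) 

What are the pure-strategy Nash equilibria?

(Invest, Invest)

(Invest, Invest): Firm 1 gets 15 ≥ 4 from Wait, and Firm 2 gets 5 ≥ 0 from Wait — Nash equilibrium.
(Invest, Wait): Firm 2 prefers Invest (5 > 0) — not an equilibrium.
(Wait, Invest): Firm 1 prefers Invest (15 > 4) — not an equilibrium.
(Wait, Wait): Firm 1 prefers Invest (15 > 2); Firm 2 prefers Invest (10 > 8) — not an equilibrium.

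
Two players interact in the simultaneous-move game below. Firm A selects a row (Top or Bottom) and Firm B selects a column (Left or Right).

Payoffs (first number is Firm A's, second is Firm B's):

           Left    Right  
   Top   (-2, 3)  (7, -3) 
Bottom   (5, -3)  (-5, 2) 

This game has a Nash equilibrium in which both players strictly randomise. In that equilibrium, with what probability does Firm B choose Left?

12/19

Let q be the probability that Firm B plays Left. In a completely mixed equilibrium, Firm A must be indifferent between Top and Bottom.
Firm A's expected payoff from Top is −2q + 7(1−q); from Bottom it is 5q − 5(1−q).
Setting these equal: −9q + 7 = 10q − 5, so q = 12/19.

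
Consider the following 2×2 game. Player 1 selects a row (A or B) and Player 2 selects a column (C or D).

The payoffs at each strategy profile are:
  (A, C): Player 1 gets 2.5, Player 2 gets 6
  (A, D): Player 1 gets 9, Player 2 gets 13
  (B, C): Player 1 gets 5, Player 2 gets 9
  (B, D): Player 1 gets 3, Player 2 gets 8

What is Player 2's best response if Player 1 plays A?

Against A, Player 2 earns 6 from C and 13 from D.
So D is the best response.

D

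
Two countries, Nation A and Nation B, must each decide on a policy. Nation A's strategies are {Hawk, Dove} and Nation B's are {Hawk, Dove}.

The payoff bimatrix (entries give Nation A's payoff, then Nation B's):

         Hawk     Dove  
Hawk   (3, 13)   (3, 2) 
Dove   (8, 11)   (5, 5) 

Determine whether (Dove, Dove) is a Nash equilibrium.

At (Dove, Dove), Nation A earns 5; switching to Hawk would give 3, so Nation A has no profitable deviation.
Nation B earns 5; switching to Hawk would give 11, so Nation B would deviate.
Since at least one player can profitably deviate, this is not a Nash equilibrium.

No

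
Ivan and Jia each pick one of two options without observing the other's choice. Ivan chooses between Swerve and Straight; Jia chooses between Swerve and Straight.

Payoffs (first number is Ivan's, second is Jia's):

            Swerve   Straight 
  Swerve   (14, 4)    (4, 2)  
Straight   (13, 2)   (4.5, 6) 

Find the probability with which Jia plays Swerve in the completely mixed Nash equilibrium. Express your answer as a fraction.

Let y be the probability that Jia plays Swerve. In a completely mixed equilibrium, Ivan must be indifferent between Swerve and Straight.
Ivan's expected payoff from Swerve is 14y + 4(1−y); from Straight it is 13y + 4.5(1−y).
Setting these equal: 10y + 4 = 8.5y + 4.5, so y = 1/3.

1/3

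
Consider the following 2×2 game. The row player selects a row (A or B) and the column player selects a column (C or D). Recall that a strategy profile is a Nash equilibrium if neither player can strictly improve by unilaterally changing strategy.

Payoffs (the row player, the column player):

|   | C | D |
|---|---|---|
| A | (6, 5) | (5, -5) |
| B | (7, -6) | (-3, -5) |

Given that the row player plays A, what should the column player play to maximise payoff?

Against A, the column player earns 5 from C and -5 from D.
So C is the best response.

C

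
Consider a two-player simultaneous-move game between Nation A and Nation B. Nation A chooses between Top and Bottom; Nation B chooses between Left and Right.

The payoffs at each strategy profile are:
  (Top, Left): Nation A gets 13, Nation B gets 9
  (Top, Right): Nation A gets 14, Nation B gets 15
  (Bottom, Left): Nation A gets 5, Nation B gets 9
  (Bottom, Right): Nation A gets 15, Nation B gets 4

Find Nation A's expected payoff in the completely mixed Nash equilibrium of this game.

First find y, the probability Nation B plays Left, from Nation A's indifference between Top and Bottom: 13y + 14(1−y) = 5y + 15(1−y), giving y = 1/9.
Since Nation A is indifferent in equilibrium, Nation A's expected payoff equals the payoff from either row against (1/9, 8/9). Using Top: 13(1/9) + 14(8/9) = 125/9.

125/9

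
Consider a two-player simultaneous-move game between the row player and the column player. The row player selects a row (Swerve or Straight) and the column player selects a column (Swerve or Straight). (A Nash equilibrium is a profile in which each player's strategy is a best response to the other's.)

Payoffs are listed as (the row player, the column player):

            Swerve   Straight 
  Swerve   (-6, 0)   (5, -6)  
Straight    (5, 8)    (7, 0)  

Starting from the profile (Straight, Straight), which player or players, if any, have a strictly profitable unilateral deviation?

The row player at (Straight, Straight) earns 7; deviating to Swerve yields 5 — not better.
The column player earns 0; deviating to Swerve yields 8 — a strict improvement.
Only the column player has a strictly profitable deviation.

The column player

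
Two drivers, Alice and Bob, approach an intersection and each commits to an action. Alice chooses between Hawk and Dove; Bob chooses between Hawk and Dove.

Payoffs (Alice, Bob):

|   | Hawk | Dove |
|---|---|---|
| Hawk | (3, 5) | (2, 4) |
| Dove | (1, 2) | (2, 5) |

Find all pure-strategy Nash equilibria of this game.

(Hawk, Hawk) and (Dove, Dove)

(Hawk, Hawk): Alice gets 3 ≥ 1 from Dove, and Bob gets 5 ≥ 4 from Dove — Nash equilibrium.
(Hawk, Dove): Bob prefers Hawk (5 > 4) — not an equilibrium.
(Dove, Hawk): Alice prefers Hawk (3 > 1); Bob prefers Dove (5 > 2) — not an equilibrium.
(Dove, Dove): Alice gets 2 ≥ 2 from Hawk, and Bob gets 5 ≥ 2 from Hawk — Nash equilibrium.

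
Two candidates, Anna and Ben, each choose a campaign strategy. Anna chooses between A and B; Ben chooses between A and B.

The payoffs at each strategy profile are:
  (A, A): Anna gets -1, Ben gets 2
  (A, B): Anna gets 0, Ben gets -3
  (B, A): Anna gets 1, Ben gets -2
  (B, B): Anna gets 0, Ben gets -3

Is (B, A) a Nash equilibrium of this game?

At (B, A), Anna earns 1; switching to A would give -1, so Anna has no profitable deviation.
Ben earns -2; switching to B would give -3, so Ben has no profitable deviation.
Neither player can gain by a unilateral deviation, so this profile is a Nash equilibrium.

Yes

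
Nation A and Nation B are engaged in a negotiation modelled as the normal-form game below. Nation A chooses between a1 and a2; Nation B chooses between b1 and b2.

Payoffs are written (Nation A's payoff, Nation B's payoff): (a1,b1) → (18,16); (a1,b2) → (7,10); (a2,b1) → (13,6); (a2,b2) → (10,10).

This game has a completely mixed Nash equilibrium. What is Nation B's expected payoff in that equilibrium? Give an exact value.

First find x, the probability Nation A plays a1, from Nation B's indifference between b1 and b2: 16x + 6(1−x) = 10x + 10(1−x), giving x = 2/5.
Since Nation B is indifferent in equilibrium, Nation B's expected payoff equals the payoff from either column against (2/5, 3/5). Using b1: 16(2/5) + 6(3/5) = 10.

10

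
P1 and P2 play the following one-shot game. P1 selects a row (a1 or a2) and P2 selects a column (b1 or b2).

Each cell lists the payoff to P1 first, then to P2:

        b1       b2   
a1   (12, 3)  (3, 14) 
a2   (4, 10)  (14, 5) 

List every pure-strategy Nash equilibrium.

(a1, b1): P2 prefers b2 (14 > 3) — not an equilibrium.
(a1, b2): P1 prefers a2 (14 > 3) — not an equilibrium.
(a2, b1): P1 prefers a1 (12 > 4) — not an equilibrium.
(a2, b2): P2 prefers b1 (10 > 5) — not an equilibrium.

none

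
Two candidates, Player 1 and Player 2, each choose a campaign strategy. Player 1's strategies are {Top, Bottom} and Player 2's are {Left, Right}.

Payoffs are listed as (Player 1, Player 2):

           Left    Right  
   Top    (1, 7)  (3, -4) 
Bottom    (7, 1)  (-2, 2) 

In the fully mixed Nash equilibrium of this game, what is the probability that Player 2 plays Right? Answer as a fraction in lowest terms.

6/11

Let q be the probability that Player 2 plays Left. In a completely mixed equilibrium, Player 1 must be indifferent between Top and Bottom.
Player 1's expected payoff from Top is q + 3(1−q); from Bottom it is 7q − 2(1−q).
Setting these equal: −2q + 3 = 9q − 2, so q = 5/11.
Therefore Player 2 plays Right with probability 1 − 5/11 = 6/11.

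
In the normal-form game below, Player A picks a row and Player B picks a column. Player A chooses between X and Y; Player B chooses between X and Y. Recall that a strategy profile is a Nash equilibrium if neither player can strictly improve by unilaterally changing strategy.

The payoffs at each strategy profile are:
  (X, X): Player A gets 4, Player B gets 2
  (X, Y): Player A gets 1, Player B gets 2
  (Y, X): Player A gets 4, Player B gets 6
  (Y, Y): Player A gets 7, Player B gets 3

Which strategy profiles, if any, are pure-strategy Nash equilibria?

(X, X): Player A gets 4 ≥ 4 from Y, and Player B gets 2 ≥ 2 from Y — Nash equilibrium.
(X, Y): Player A prefers Y (7 > 1) — not an equilibrium.
(Y, X): Player A gets 4 ≥ 4 from X, and Player B gets 6 ≥ 3 from Y — Nash equilibrium.
(Y, Y): Player B prefers X (6 > 3) — not an equilibrium.

(X, X) and (Y, X)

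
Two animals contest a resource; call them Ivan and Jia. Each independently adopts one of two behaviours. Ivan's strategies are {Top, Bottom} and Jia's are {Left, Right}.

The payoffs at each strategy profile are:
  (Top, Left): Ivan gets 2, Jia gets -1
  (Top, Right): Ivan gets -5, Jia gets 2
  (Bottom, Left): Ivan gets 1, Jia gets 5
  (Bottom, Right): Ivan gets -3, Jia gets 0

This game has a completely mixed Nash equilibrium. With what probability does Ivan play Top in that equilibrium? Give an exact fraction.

5/8

Let p be the probability that Ivan plays Top. In a completely mixed equilibrium, Jia must be indifferent between Left and Right.
Jia's expected payoff from Left is −p + 5(1−p); from Right it is 2p.
Setting these equal: −6p + 5 = 2p, so p = 5/8.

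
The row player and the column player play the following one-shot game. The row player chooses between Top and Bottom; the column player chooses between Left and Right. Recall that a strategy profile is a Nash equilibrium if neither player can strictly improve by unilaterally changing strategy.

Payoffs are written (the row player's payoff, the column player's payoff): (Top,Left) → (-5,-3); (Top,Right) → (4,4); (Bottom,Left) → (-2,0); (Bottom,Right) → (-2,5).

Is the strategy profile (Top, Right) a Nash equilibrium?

At (Top, Right), the row player earns 4; switching to Bottom would give -2, so the row player has no profitable deviation.
The column player earns 4; switching to Left would give -3, so the column player has no profitable deviation.
Neither player can gain by a unilateral deviation, so this profile is a Nash equilibrium.

Yes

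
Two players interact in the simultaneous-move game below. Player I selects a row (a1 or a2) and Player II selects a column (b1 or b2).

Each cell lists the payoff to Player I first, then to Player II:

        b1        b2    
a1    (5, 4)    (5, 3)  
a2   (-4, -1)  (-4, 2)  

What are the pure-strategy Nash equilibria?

(a1, b1)

(a1, b1): Player I gets 5 ≥ -4 from a2, and Player II gets 4 ≥ 3 from b2 — Nash equilibrium.
(a1, b2): Player II prefers b1 (4 > 3) — not an equilibrium.
(a2, b1): Player I prefers a1 (5 > -4); Player II prefers b2 (2 > -1) — not an equilibrium.
(a2, b2): Player I prefers a1 (5 > -4) — not an equilibrium.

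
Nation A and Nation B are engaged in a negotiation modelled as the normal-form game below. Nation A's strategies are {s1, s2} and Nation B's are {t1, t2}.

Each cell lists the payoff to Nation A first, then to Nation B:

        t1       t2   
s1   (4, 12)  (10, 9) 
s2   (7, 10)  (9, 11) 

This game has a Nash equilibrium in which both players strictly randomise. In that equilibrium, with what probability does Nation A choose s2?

3/4

Let r be the probability that Nation A plays s1. In a completely mixed equilibrium, Nation B must be indifferent between t1 and t2.
Nation B's expected payoff from t1 is 12r + 10(1−r); from t2 it is 9r + 11(1−r).
Setting these equal: 2r + 10 = −2r + 11, so r = 1/4.
Therefore Nation A plays s2 with probability 1 − 1/4 = 3/4.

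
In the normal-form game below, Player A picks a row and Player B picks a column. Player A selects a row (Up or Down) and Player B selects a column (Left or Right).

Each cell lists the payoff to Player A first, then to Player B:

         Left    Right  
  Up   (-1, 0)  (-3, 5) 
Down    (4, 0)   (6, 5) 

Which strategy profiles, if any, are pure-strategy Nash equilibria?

(Up, Left): Player A prefers Down (4 > -1); Player B prefers Right (5 > 0) — not an equilibrium.
(Up, Right): Player A prefers Down (6 > -3) — not an equilibrium.
(Down, Left): Player B prefers Right (5 > 0) — not an equilibrium.
(Down, Right): Player A gets 6 ≥ -3 from Up, and Player B gets 5 ≥ 0 from Left — Nash equilibrium.

(Down, Right)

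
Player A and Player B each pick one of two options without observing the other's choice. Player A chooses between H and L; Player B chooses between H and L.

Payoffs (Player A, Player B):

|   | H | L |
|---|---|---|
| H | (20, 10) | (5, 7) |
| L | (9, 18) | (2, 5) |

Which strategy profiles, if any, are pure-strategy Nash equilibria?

(H, H)

(H, H): Player A gets 20 ≥ 9 from L, and Player B gets 10 ≥ 7 from L — Nash equilibrium.
(H, L): Player B prefers H (10 > 7) — not an equilibrium.
(L, H): Player A prefers H (20 > 9) — not an equilibrium.
(L, L): Player A prefers H (5 > 2); Player B prefers H (18 > 5) — not an equilibrium.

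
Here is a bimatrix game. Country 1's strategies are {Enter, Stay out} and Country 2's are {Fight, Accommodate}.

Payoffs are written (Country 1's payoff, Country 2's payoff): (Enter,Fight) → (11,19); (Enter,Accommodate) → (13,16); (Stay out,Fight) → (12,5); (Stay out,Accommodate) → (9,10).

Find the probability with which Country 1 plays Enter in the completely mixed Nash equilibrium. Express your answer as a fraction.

5/8

Let p be the probability that Country 1 plays Enter. In a completely mixed equilibrium, Country 2 must be indifferent between Fight and Accommodate.
Country 2's expected payoff from Fight is 19p + 5(1−p); from Accommodate it is 16p + 10(1−p).
Setting these equal: 14p + 5 = 6p + 10, so p = 5/8.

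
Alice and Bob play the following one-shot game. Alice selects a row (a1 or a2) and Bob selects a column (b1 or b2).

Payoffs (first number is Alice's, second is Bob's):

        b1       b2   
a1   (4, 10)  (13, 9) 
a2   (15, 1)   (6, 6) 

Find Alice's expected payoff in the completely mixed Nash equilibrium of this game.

19/2

First find q, the probability Bob plays b1, from Alice's indifference between a1 and a2: 4q + 13(1−q) = 15q + 6(1−q), giving q = 7/18.
Since Alice is indifferent in equilibrium, Alice's expected payoff equals the payoff from either row against (7/18, 11/18). Using a1: 4(7/18) + 13(11/18) = 19/2.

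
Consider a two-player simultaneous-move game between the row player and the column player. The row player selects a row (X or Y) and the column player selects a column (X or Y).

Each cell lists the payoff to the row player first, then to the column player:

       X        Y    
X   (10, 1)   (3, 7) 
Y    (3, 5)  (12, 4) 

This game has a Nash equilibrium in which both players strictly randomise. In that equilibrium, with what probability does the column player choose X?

9/16

Let c be the probability that the column player plays X. In a completely mixed equilibrium, the row player must be indifferent between X and Y.
The row player's expected payoff from X is 10c + 3(1−c); from Y it is 3c + 12(1−c).
Setting these equal: 7c + 3 = −9c + 12, so c = 9/16.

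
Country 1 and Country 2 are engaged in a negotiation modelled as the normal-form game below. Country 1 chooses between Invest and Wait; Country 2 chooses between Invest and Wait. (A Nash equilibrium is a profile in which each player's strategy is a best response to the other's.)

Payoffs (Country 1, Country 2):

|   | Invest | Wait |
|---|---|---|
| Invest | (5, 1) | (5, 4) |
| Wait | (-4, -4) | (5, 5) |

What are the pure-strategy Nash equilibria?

(Invest, Invest): Country 2 prefers Wait (4 > 1) — not an equilibrium.
(Invest, Wait): Country 1 gets 5 ≥ 5 from Wait, and Country 2 gets 4 ≥ 1 from Invest — Nash equilibrium.
(Wait, Invest): Country 1 prefers Invest (5 > -4); Country 2 prefers Wait (5 > -4) — not an equilibrium.
(Wait, Wait): Country 1 gets 5 ≥ 5 from Invest, and Country 2 gets 5 ≥ -4 from Invest — Nash equilibrium.

(Invest, Wait) and (Wait, Wait)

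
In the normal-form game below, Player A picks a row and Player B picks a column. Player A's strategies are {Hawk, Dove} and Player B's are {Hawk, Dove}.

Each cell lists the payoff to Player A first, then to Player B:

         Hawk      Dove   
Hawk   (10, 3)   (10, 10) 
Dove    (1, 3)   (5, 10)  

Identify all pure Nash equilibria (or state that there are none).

(Hawk, Dove)

(Hawk, Hawk): Player B prefers Dove (10 > 3) — not an equilibrium.
(Hawk, Dove): Player A gets 10 ≥ 5 from Dove, and Player B gets 10 ≥ 3 from Hawk — Nash equilibrium.
(Dove, Hawk): Player A prefers Hawk (10 > 1); Player B prefers Dove (10 > 3) — not an equilibrium.
(Dove, Dove): Player A prefers Hawk (10 > 5) — not an equilibrium.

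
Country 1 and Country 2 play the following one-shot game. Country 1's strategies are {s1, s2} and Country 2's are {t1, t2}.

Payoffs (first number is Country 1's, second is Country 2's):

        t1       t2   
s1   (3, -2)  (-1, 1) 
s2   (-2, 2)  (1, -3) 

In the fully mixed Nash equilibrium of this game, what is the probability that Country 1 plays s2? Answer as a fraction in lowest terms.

Let x be the probability that Country 1 plays s1. In a completely mixed equilibrium, Country 2 must be indifferent between t1 and t2.
Country 2's expected payoff from t1 is −2x + 2(1−x); from t2 it is x − 3(1−x).
Setting these equal: −4x + 2 = 4x − 3, so x = 5/8.
Therefore Country 1 plays s2 with probability 1 − 5/8 = 3/8.

3/8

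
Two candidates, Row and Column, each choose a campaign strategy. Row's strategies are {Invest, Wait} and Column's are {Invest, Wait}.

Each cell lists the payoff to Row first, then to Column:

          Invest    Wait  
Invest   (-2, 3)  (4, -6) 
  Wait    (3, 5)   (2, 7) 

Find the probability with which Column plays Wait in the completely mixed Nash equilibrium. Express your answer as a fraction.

Let q be the probability that Column plays Invest. In a completely mixed equilibrium, Row must be indifferent between Invest and Wait.
Row's expected payoff from Invest is −2q + 4(1−q); from Wait it is 3q + 2(1−q).
Setting these equal: −6q + 4 = q + 2, so q = 2/7.
Therefore Column plays Wait with probability 1 − 2/7 = 5/7.

5/7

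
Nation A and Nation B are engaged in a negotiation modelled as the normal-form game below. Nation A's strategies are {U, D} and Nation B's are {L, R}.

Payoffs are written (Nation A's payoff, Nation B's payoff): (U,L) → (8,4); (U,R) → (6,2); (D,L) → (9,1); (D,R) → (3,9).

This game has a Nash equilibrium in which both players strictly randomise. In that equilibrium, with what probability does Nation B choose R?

Let y be the probability that Nation B plays L. In a completely mixed equilibrium, Nation A must be indifferent between U and D.
Nation A's expected payoff from U is 8y + 6(1−y); from D it is 9y + 3(1−y).
Setting these equal: 2y + 6 = 6y + 3, so y = 3/4.
Therefore Nation B plays R with probability 1 − 3/4 = 1/4.

1/4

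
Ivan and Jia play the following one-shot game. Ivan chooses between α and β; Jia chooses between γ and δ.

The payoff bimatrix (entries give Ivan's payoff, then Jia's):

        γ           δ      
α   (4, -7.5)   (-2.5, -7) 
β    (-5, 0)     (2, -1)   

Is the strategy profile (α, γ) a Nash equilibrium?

No

At (α, γ), Ivan earns 4; switching to β would give -5, so Ivan has no profitable deviation.
Jia earns -7.5; switching to δ would give -7, so Jia would deviate.
Since at least one player can profitably deviate, this is not a Nash equilibrium.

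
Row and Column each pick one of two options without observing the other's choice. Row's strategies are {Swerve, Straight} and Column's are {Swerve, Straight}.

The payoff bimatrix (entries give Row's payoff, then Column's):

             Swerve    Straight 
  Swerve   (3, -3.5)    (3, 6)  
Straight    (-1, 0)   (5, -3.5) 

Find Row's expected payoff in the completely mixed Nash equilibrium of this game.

First find y, the probability Column plays Swerve, from Row's indifference between Swerve and Straight: 3y + 3(1−y) = −y + 5(1−y), giving y = 1/3.
Since Row is indifferent in equilibrium, Row's expected payoff equals the payoff from either row against (1/3, 2/3). Using Swerve: 3(1/3) + 3(2/3) = 3.

3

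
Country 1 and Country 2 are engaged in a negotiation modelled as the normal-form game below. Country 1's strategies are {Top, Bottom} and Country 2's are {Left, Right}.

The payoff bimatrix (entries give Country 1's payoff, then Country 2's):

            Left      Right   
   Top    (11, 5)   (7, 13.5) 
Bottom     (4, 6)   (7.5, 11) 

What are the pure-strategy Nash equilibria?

(Top, Left): Country 2 prefers Right (13.5 > 5) — not an equilibrium.
(Top, Right): Country 1 prefers Bottom (7.5 > 7) — not an equilibrium.
(Bottom, Left): Country 1 prefers Top (11 > 4); Country 2 prefers Right (11 > 6) — not an equilibrium.
(Bottom, Right): Country 1 gets 7.5 ≥ 7 from Top, and Country 2 gets 11 ≥ 6 from Left — Nash equilibrium.

(Bottom, Right)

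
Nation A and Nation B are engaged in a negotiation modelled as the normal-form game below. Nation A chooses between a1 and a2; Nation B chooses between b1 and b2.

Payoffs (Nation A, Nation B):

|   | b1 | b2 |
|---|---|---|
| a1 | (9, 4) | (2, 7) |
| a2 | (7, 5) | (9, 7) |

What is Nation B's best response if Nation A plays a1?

b2

Against a1, Nation B earns 4 from b1 and 7 from b2.
So b2 is the best response.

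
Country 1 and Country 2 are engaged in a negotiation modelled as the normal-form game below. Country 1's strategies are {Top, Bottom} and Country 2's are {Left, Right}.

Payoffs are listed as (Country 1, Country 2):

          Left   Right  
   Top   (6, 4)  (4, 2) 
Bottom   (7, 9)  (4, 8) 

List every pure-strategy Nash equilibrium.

(Bottom, Left)

(Top, Left): Country 1 prefers Bottom (7 > 6) — not an equilibrium.
(Top, Right): Country 2 prefers Left (4 > 2) — not an equilibrium.
(Bottom, Left): Country 1 gets 7 ≥ 6 from Top, and Country 2 gets 9 ≥ 8 from Right — Nash equilibrium.
(Bottom, Right): Country 2 prefers Left (9 > 8) — not an equilibrium.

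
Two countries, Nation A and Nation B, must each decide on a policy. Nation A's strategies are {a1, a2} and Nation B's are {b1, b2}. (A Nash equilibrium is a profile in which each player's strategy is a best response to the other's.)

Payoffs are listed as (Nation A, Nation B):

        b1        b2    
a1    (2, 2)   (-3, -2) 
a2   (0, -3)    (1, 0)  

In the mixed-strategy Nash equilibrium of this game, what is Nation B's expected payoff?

-6/7

First find x, the probability Nation A plays a1, from Nation B's indifference between b1 and b2: 2x − 3(1−x) = −2x, giving x = 3/7.
Since Nation B is indifferent in equilibrium, Nation B's expected payoff equals the payoff from either column against (3/7, 4/7). Using b1: 2(3/7) − 3(4/7) = -6/7.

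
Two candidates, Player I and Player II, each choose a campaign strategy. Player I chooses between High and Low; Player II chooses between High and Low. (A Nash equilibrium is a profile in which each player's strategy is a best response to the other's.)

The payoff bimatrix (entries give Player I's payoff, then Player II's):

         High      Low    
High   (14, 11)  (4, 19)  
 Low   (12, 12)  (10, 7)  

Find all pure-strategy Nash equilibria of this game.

(High, High): Player II prefers Low (19 > 11) — not an equilibrium.
(High, Low): Player I prefers Low (10 > 4) — not an equilibrium.
(Low, High): Player I prefers High (14 > 12) — not an equilibrium.
(Low, Low): Player II prefers High (12 > 7) — not an equilibrium.

none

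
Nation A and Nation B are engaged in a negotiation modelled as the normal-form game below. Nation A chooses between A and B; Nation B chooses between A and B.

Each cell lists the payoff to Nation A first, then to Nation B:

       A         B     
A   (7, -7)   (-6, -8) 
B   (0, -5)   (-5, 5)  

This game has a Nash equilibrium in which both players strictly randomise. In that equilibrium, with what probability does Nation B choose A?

1/8

Let q be the probability that Nation B plays A. In a completely mixed equilibrium, Nation A must be indifferent between A and B.
Nation A's expected payoff from A is 7q − 6(1−q); from B it is −5(1−q).
Setting these equal: 13q − 6 = 5q − 5, so q = 1/8.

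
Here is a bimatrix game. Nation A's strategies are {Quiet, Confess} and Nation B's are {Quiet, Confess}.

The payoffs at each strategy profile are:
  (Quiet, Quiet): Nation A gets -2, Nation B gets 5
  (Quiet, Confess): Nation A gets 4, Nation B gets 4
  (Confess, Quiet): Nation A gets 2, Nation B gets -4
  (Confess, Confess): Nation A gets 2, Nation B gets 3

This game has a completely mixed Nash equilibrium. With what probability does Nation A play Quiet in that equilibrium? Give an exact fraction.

Let x be the probability that Nation A plays Quiet. In a completely mixed equilibrium, Nation B must be indifferent between Quiet and Confess.
Nation B's expected payoff from Quiet is 5x − 4(1−x); from Confess it is 4x + 3(1−x).
Setting these equal: 9x − 4 = x + 3, so x = 7/8.

7/8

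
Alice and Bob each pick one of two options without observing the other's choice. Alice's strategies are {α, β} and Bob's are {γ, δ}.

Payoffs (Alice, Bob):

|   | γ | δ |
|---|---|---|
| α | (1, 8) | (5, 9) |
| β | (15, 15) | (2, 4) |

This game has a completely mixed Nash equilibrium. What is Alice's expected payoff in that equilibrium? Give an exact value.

First find q, the probability Bob plays γ, from Alice's indifference between α and β: q + 5(1−q) = 15q + 2(1−q), giving q = 3/17.
Since Alice is indifferent in equilibrium, Alice's expected payoff equals the payoff from either row against (3/17, 14/17). Using α: (3/17) + 5(14/17) = 73/17.

73/17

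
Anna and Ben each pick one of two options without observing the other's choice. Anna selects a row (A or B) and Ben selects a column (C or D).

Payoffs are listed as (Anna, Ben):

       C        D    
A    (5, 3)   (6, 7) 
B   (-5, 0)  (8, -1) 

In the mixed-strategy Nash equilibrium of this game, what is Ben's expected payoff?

3/5

First find x, the probability Anna plays A, from Ben's indifference between C and D: 3x = 7x − (1−x), giving x = 1/5.
Since Ben is indifferent in equilibrium, Ben's expected payoff equals the payoff from either column against (1/5, 4/5). Using C: 3(1/5) = 3/5.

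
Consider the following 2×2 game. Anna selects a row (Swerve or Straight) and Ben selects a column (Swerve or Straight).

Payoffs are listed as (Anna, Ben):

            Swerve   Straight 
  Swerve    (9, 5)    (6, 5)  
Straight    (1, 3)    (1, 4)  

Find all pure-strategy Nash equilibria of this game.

(Swerve, Swerve): Anna gets 9 ≥ 1 from Straight, and Ben gets 5 ≥ 5 from Straight — Nash equilibrium.
(Swerve, Straight): Anna gets 6 ≥ 1 from Straight, and Ben gets 5 ≥ 5 from Swerve — Nash equilibrium.
(Straight, Swerve): Anna prefers Swerve (9 > 1); Ben prefers Straight (4 > 3) — not an equilibrium.
(Straight, Straight): Anna prefers Swerve (6 > 1) — not an equilibrium.

(Swerve, Swerve) and (Swerve, Straight)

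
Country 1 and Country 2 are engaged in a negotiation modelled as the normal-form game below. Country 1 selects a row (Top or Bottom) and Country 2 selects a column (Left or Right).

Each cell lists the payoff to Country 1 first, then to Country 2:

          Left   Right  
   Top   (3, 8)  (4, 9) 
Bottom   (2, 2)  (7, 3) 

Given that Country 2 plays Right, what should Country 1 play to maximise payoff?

Against Right, Country 1 earns 4 from Top and 7 from Bottom.
So Bottom is the best response.

Bottom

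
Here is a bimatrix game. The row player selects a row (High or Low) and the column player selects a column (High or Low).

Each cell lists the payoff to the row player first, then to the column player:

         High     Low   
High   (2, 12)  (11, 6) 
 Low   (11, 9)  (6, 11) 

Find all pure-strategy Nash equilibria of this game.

(High, High): the row player prefers Low (11 > 2) — not an equilibrium.
(High, Low): the column player prefers High (12 > 6) — not an equilibrium.
(Low, High): the column player prefers Low (11 > 9) — not an equilibrium.
(Low, Low): the row player prefers High (11 > 6) — not an equilibrium.

none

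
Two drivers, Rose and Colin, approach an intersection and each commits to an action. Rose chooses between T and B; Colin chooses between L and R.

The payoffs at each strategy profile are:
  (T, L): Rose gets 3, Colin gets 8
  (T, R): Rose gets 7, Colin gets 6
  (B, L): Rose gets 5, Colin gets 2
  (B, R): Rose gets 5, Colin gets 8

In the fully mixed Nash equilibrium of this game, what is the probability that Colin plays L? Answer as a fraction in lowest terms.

Let c be the probability that Colin plays L. In a completely mixed equilibrium, Rose must be indifferent between T and B.
Rose's expected payoff from T is 3c + 7(1−c); from B it is 5c + 5(1−c).
Setting these equal: −4c + 7 = 5, so c = 1/2.

1/2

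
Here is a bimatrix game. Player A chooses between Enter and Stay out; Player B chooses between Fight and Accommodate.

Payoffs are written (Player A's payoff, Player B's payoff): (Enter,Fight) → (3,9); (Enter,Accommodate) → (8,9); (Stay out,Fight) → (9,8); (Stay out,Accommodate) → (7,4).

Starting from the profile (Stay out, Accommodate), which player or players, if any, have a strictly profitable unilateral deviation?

Both

Player A at (Stay out, Accommodate) earns 7; deviating to Enter yields 8 — a strict improvement.
Player B earns 4; deviating to Fight yields 8 — a strict improvement.
Both Player A and Player B have strictly profitable deviations.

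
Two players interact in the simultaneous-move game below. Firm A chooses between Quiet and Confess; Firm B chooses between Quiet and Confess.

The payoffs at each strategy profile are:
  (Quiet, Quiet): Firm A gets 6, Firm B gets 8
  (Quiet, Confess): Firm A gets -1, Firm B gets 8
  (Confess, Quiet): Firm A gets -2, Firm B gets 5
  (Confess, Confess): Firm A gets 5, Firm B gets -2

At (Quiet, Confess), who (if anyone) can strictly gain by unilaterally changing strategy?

Firm A

Firm A at (Quiet, Confess) earns -1; deviating to Confess yields 5 — a strict improvement.
Firm B earns 8; deviating to Quiet yields 8 — not better.
Only Firm A has a strictly profitable deviation.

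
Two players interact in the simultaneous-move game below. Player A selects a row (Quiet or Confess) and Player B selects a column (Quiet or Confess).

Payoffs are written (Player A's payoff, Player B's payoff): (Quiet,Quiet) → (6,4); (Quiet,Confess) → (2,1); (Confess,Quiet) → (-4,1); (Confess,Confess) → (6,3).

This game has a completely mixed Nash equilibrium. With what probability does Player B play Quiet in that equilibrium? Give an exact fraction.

Let c be the probability that Player B plays Quiet. In a completely mixed equilibrium, Player A must be indifferent between Quiet and Confess.
Player A's expected payoff from Quiet is 6c + 2(1−c); from Confess it is −4c + 6(1−c).
Setting these equal: 4c + 2 = −10c + 6, so c = 2/7.

2/7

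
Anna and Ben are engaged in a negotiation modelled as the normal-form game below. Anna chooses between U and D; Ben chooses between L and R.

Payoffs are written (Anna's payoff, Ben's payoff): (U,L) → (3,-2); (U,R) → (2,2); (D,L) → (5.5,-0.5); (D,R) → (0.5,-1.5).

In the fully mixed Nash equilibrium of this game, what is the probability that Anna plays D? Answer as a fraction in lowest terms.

4/5

Let x be the probability that Anna plays U. In a completely mixed equilibrium, Ben must be indifferent between L and R.
Ben's expected payoff from L is −2x − 0.5(1−x); from R it is 2x − 1.5(1−x).
Setting these equal: −1.5x − 0.5 = 3.5x − 1.5, so x = 1/5.
Therefore Anna plays D with probability 1 − 1/5 = 4/5.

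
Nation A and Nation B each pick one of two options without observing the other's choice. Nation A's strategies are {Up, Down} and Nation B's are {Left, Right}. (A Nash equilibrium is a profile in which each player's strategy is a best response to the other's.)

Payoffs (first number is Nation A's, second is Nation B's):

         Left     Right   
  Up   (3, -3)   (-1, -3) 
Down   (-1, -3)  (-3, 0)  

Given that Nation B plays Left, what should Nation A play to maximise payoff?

Up

Against Left, Nation A earns 3 from Up and -1 from Down.
So Up is the best response.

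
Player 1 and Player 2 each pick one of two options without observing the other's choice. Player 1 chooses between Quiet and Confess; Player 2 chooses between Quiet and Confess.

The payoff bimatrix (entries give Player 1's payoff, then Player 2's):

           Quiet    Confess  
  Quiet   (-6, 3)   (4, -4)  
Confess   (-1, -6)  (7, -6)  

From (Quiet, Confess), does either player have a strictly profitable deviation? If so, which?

Both

Player 1 at (Quiet, Confess) earns 4; deviating to Confess yields 7 — a strict improvement.
Player 2 earns -4; deviating to Quiet yields 3 — a strict improvement.
Both Player 1 and Player 2 have strictly profitable deviations.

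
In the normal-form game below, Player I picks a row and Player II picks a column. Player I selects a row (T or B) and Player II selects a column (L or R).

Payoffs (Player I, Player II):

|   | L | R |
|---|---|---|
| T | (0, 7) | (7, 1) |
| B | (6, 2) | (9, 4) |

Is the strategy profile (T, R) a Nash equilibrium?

No

At (T, R), Player I earns 7; switching to B would give 9, so Player I would deviate.
Player II earns 1; switching to L would give 7, so Player II would deviate.
Since at least one player can profitably deviate, this is not a Nash equilibrium.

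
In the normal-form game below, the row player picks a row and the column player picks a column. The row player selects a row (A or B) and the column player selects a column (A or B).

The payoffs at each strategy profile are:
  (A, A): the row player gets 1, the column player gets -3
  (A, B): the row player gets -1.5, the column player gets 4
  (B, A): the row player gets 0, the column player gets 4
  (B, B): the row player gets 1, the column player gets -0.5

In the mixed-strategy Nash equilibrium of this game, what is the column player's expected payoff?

First find x, the probability the row player plays A, from the column player's indifference between A and B: −3x + 4(1−x) = 4x − 0.5(1−x), giving x = 9/23.
Since the column player is indifferent in equilibrium, the column player's expected payoff equals the payoff from either column against (9/23, 14/23). Using A: −3(9/23) + 4(14/23) = 29/23.

29/23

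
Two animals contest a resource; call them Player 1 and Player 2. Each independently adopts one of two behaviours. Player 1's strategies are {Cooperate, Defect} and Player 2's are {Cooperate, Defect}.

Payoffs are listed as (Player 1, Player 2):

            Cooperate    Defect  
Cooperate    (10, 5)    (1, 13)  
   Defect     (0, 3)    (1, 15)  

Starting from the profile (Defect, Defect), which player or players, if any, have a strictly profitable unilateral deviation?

Player 1 at (Defect, Defect) earns 1; deviating to Cooperate yields 1 — not better.
Player 2 earns 15; deviating to Cooperate yields 3 — not better.
Neither player can strictly improve; the profile is a Nash equilibrium.

Neither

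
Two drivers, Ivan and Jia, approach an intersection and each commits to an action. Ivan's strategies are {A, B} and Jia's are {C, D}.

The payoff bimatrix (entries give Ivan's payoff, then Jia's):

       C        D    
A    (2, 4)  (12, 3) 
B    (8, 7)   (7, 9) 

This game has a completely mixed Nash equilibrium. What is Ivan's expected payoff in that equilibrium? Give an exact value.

First find y, the probability Jia plays C, from Ivan's indifference between A and B: 2y + 12(1−y) = 8y + 7(1−y), giving y = 5/11.
Since Ivan is indifferent in equilibrium, Ivan's expected payoff equals the payoff from either row against (5/11, 6/11). Using A: 2(5/11) + 12(6/11) = 82/11.

82/11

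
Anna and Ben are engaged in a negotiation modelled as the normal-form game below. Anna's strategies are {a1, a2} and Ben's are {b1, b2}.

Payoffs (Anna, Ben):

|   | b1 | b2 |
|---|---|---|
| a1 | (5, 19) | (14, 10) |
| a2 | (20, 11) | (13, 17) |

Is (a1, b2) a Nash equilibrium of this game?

At (a1, b2), Anna earns 14; switching to a2 would give 13, so Anna has no profitable deviation.
Ben earns 10; switching to b1 would give 19, so Ben would deviate.
Since at least one player can profitably deviate, this is not a Nash equilibrium.

No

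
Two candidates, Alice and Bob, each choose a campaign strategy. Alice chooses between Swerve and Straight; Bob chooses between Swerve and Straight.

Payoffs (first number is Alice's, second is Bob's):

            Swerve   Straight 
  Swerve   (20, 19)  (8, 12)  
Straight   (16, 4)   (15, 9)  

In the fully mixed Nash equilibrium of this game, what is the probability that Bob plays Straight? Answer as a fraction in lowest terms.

Let c be the probability that Bob plays Swerve. In a completely mixed equilibrium, Alice must be indifferent between Swerve and Straight.
Alice's expected payoff from Swerve is 20c + 8(1−c); from Straight it is 16c + 15(1−c).
Setting these equal: 12c + 8 = c + 15, so c = 7/11.
Therefore Bob plays Straight with probability 1 − 7/11 = 4/11.

4/11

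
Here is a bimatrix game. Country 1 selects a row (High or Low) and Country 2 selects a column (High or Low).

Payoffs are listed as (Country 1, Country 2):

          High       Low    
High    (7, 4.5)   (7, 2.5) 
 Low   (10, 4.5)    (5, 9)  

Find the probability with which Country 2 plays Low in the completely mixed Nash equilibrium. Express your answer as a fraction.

Let q be the probability that Country 2 plays High. In a completely mixed equilibrium, Country 1 must be indifferent between High and Low.
Country 1's expected payoff from High is 7q + 7(1−q); from Low it is 10q + 5(1−q).
Setting these equal: 7 = 5q + 5, so q = 2/5.
Therefore Country 2 plays Low with probability 1 − 2/5 = 3/5.

3/5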